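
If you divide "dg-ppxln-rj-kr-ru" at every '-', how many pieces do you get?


Input string: 'dg-ppxln-rj-kr-ru'
Delimiter: '-'
Split result: 'dg', 'ppxln', 'rj', 'kr', 'ru'
Number of parts: 5


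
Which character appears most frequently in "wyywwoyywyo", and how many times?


Input: 'wyywwoyywyo'
Operation: tally each character
Counts: 'o':2, 'w':4, 'y':5
Maximum: 'y' appears 5 times


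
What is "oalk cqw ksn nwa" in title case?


Input string: 'oalk cqw ksn nwa'
Operation: capitalize first letter of each word
Word transformations: 'oalk'->'Oalk', 'cqw'->'Cqw', 'ksn'->'Ksn', 'nwa'->'Nwa'
Result: Oalk Cqw Ksn Nwa


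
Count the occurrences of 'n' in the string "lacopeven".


Input string: 'lacopeven'
Target character: 'n'
Scan each position: s[8]='n'
Matches found at indices: 8
Total: 1


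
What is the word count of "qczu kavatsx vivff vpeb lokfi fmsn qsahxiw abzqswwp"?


Input string: 'qczu kavatsx vivff vpeb lokfi fmsn qsahxiw abzqswwp'
Operation: split by spaces
Words found: 'qczu', 'kavatsx', 'vivff', 'vpeb', 'lokfi', 'fmsn', 'qsahxiw', 'abzqswwp'
Word count: 8


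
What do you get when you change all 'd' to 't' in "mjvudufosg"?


Input string: 'mjvudufosg'
Operation: replace 'd' with 't'
Positions of 'd': 4
After replacement: mjvutufosg


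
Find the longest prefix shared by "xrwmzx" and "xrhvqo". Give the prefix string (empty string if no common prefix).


String 1: 'xrwmzx'
String 2: 'xrhvqo'
Compare position by position:
pos 0: 'x' vs 'x' match
pos 1: 'r' vs 'r' match
pos 2: 'w' vs 'h' differ -> stop
Longest common prefix: "xr" (length 2)


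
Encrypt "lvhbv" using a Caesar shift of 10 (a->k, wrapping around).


Input: 'lvhbv', shift = 10
Operation: for each letter, (position + 10) mod 26
Mapping: 'l'(11+10=21)->'v', 'v'(21+10=31, 31 mod 26=5)->'f', 'h'(7+10=17)->'r', 'b'(1+10=11)->'l', 'v'(21+10=31, 31 mod 26=5)->'f'
Result: vfrlf


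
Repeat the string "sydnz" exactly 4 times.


Input string: 'sydnz'
Operation: repeat 4 times
Concatenation: 'sydnz' + 'sydnz' + 'sydnz' + 'sydnz'
Result: sydnzsydnzsydnzsydnz


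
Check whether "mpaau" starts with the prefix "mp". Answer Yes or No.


Input string: 'mpaau'
Prefix to check: 'mp'
First 2 characters of input: 'mp'
Match: True
Result: Yes


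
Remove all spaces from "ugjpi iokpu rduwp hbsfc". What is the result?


Input string: 'ugjpi iokpu rduwp hbsfc'
Operation: remove all spaces
Words: 'ugjpi', 'iokpu', 'rduwp', 'hbsfc'
Join without spaces: ugjpiiokpurduwphbsfc


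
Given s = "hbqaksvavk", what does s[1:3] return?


Input string: 'hbqaksvavk'
Operation: slice [1:3]
Extract characters: s[1]='b', s[2]='q'
Result: bq


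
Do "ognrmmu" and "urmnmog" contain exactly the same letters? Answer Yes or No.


String 1: 'ognrmmu' -> sorted: 'gmmnoru'
String 2: 'urmnmog' -> sorted: 'gmmnoru'
Compare sorted forms: 'gmmnoru' == 'gmmnoru'
Anagram: Yes


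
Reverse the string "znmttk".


Input string: 'znmttk'
Operation: reverse character order
Original order: 'z' -> 'n' -> 'm' -> 't' -> 't' -> 'k'
Reversed order: 'k' -> 't' -> 't' -> 'm' -> 'n' -> 'z'
Result: kttmnz


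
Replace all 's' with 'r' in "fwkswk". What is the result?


Input string: 'fwkswk'
Operation: replace 's' with 'r'
Positions of 's': 3
After replacement: fwkrwk


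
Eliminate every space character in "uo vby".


Input string: 'uo vby'
Operation: remove all spaces
Words: 'uo', 'vby'
Join without spaces: uovby


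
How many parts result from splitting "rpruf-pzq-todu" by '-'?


Input string: 'rpruf-pzq-todu'
Delimiter: '-'
Split result: 'rpruf', 'pzq', 'todu'
Number of parts: 3


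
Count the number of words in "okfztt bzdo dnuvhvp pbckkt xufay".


Input string: 'okfztt bzdo dnuvhvp pbckkt xufay'
Operation: split by spaces
Words found: 'okfztt', 'bzdo', 'dnuvhvp', 'pbckkt', 'xufay'
Word count: 5


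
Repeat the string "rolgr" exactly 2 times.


Input string: 'rolgr'
Operation: repeat 2 times
Concatenation: 'rolgr' + 'rolgr'
Result: rolgrrolgr


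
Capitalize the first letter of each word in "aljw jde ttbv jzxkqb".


Input string: 'aljw jde ttbv jzxkqb'
Operation: capitalize first letter of each word
Word transformations: 'aljw'->'Aljw', 'jde'->'Jde', 'ttbv'->'Ttbv', 'jzxkqb'->'Jzxkqb'
Result: Aljw Jde Ttbv Jzxkqb


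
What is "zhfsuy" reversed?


Input string: 'zhfsuy'
Operation: reverse character order
Original order: 'z' -> 'h' -> 'f' -> 's' -> 'u' -> 'y'
Reversed order: 'y' -> 'u' -> 's' -> 'f' -> 'h' -> 'z'
Result: yusfhz


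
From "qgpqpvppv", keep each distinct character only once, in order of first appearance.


Input: 'qgpqpvppv'
Operation: keep first occurrence of each character
Scan: s[0]='q' new -> keep; s[1]='g' new -> keep; s[2]='p' new -> keep; s[3]='q' seen -> skip; s[4]='p' seen -> skip; s[5]='v' new -> keep; s[6]='p' seen -> skip; s[7]='p' seen -> skip; s[8]='v' seen -> skip
Result: qgpv


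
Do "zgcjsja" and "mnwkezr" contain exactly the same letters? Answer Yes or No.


String 1: 'zgcjsja' -> sorted: 'acgjjsz'
String 2: 'mnwkezr' -> sorted: 'ekmnrwz'
Compare sorted forms: 'acgjjsz' != 'ekmnrwz'
Anagram: No


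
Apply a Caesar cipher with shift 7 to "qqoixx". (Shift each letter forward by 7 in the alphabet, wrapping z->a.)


Input: 'qqoixx', shift = 7
Operation: for each letter, (position + 7) mod 26
Mapping: 'q'(16+7=23)->'x', 'q'(16+7=23)->'x', 'o'(14+7=21)->'v', 'i'(8+7=15)->'p', 'x'(23+7=30, 30 mod 26=4)->'e', 'x'(23+7=30, 30 mod 26=4)->'e'
Result: xxvpee


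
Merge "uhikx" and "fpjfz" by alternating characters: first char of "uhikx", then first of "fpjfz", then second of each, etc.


String 1: 'uhikx'
String 2: 'fpjfz'
Operation: alternate characters
Pairs: 'u'+'f', 'h'+'p', 'i'+'j', 'k'+'f', 'x'+'z'
Result: ufhpijkfxz


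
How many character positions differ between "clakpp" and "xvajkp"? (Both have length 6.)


String 1: 'clakpp'
String 2: 'xvajkp'
Compare each position: pos 0: 'c'!='x', pos 1: 'l'!='v', pos 2: 'a'=='a', pos 3: 'k'!='j', pos 4: 'p'!='k', pos 5: 'p'=='p'
Differing positions: 4
Hamming distance: 4


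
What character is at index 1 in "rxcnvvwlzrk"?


Input string: 'rxcnvvwlzrk'
Operation: get character at index 1
Index mapping: s[0]='r', s[1]='x'
Result: 'x'


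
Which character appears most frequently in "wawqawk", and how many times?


Input: 'wawqawk'
Operation: tally each character
Counts: 'a':2, 'k':1, 'q':1, 'w':3
Maximum: 'w' appears 3 times


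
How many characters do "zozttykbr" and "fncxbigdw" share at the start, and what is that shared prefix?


String 1: 'zozttykbr'
String 2: 'fncxbigdw'
Compare position by position:
pos 0: 'z' vs 'f' differ -> stop
Longest common prefix: "" (length 0)


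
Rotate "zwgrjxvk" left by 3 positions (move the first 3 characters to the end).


Input: 'zwgrjxvk', shift = 3
Operation: split at index 3 and swap parts
Front part s[0:3] = 'zwg'
Back part s[3:] = 'rjxvk'
Rotated = back + front = 'rjxvk' + 'zwg'
Result: rjxvkzwg


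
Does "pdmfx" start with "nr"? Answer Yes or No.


Input string: 'pdmfx'
Prefix to check: 'nr'
First 2 characters of input: 'pd'
Match: False
Result: No


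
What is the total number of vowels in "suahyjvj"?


Input string: 'suahyjvj'
Operation: count vowels (a, e, i, o, u)
Scan: s[0]='s', s[1]='u' (vowel), s[2]='a' (vowel), s[3]='h', s[4]='y', s[5]='j', s[6]='v', s[7]='j'
Vowels found: 2
Result: 2


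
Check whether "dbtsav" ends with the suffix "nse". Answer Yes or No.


Input string: 'dbtsav'
Suffix to check: 'nse'
Last 3 characters of input: 'sav'
Match: False
Result: No


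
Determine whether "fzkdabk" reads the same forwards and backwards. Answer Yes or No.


Input string: 'fzkdabk'
Reversed: 'kbadkzf'
Compare pairs: s[0]='f' vs s[6]='k' (mismatch), s[1]='z' vs s[5]='b' (mismatch), s[2]='k' vs s[4]='a' (mismatch)
Palindrome: No


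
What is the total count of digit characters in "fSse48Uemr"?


Input string: 'fSse48Uemr'
Operation: count digit characters (0-9)
Scan: 'f', 'S', 's', 'e', '4'(digit), '8'(digit), 'U', 'e', 'm', 'r'
Digits found: 2
Result: 2


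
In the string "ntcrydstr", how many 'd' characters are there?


Input string: 'ntcrydstr'
Target character: 'd'
Scan each position: s[5]='d'
Matches found at indices: 5
Total: 1


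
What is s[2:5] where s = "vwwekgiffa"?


Input string: 'vwwekgiffa'
Operation: slice [2:5]
Extract characters: s[2]='w', s[3]='e', s[4]='k'
Result: wek


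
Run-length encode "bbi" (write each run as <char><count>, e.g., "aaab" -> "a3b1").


Input: 'bbi'
Operation: identify consecutive runs
Runs: 'bb' -> b2, 'i' -> i1
Encoded: b2i1


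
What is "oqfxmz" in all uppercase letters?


Input string: 'oqfxmz'
Operation: convert each letter to uppercase
Mapping: 'o'->'O', 'q'->'Q', 'f'->'F', 'x'->'X', 'm'->'M', 'z'->'Z'
Result: OQFXMZ


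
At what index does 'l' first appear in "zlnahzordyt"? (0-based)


Input string: 'zlnahzordyt'
Target: 'l'
Scanning left to right: s[0]='z', s[1]='l'
First match at index: 1


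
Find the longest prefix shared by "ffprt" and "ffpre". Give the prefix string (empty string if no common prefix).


String 1: 'ffprt'
String 2: 'ffpre'
Compare position by position:
pos 0: 'f' vs 'f' match
pos 1: 'f' vs 'f' match
pos 2: 'p' vs 'p' match
pos 3: 'r' vs 'r' match
pos 4: 't' vs 'e' differ -> stop
Longest common prefix: "ffpr" (length 4)


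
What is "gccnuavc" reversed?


Input string: 'gccnuavc'
Operation: reverse character order
Original order: 'g' -> 'c' -> 'c' -> 'n' -> 'u' -> 'a' -> 'v' -> 'c'
Reversed order: 'c' -> 'v' -> 'a' -> 'u' -> 'n' -> 'c' -> 'c' -> 'g'
Result: cvaunccg


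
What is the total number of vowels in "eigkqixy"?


Input string: 'eigkqixy'
Operation: count vowels (a, e, i, o, u)
Scan: s[0]='e' (vowel), s[1]='i' (vowel), s[2]='g', s[3]='k', s[4]='q', s[5]='i' (vowel), s[6]='x', s[7]='y'
Vowels found: 3
Result: 3


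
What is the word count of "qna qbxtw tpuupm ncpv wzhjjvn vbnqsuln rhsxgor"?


Input string: 'qna qbxtw tpuupm ncpv wzhjjvn vbnqsuln rhsxgor'
Operation: split by spaces
Words found: 'qna', 'qbxtw', 'tpuupm', 'ncpv', 'wzhjjvn', 'vbnqsuln', 'rhsxgor'
Word count: 7


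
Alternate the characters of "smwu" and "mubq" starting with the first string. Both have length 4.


String 1: 'smwu'
String 2: 'mubq'
Operation: alternate characters
Pairs: 's'+'m', 'm'+'u', 'w'+'b', 'u'+'q'
Result: smmuwbuq


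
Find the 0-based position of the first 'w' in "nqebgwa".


Input string: 'nqebgwa'
Target: 'w'
Scanning left to right: s[0]='n', s[1]='q', s[2]='e', s[3]='b', s[4]='g', s[5]='w'
First match at index: 5


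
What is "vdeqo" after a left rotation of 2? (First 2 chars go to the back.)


Input: 'vdeqo', shift = 2
Operation: split at index 2 and swap parts
Front part s[0:2] = 'vd'
Back part s[2:] = 'eqo'
Rotated = back + front = 'eqo' + 'vd'
Result: eqovd


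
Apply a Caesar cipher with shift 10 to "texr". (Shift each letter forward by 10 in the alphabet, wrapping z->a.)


Input: 'texr', shift = 10
Operation: for each letter, (position + 10) mod 26
Mapping: 't'(19+10=29, 29 mod 26=3)->'d', 'e'(4+10=14)->'o', 'x'(23+10=33, 33 mod 26=7)->'h', 'r'(17+10=27, 27 mod 26=1)->'b'
Result: dohb


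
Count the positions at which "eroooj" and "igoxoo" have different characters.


String 1: 'eroooj'
String 2: 'igoxoo'
Compare each position: pos 0: 'e'!='i', pos 1: 'r'!='g', pos 2: 'o'=='o', pos 3: 'o'!='x', pos 4: 'o'=='o', pos 5: 'j'!='o'
Differing positions: 4
Hamming distance: 4


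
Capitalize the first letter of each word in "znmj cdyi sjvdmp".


Input string: 'znmj cdyi sjvdmp'
Operation: capitalize first letter of each word
Word transformations: 'znmj'->'Znmj', 'cdyi'->'Cdyi', 'sjvdmp'->'Sjvdmp'
Result: Znmj Cdyi Sjvdmp


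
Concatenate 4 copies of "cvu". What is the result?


Input string: 'cvu'
Operation: repeat 4 times
Concatenation: 'cvu' + 'cvu' + 'cvu' + 'cvu'
Result: cvucvucvucvu


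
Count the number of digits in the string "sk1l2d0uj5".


Input string: 'sk1l2d0uj5'
Operation: count digit characters (0-9)
Scan: 's', 'k', '1'(digit), 'l', '2'(digit), 'd', '0'(digit), 'u', 'j', '5'(digit)
Digits found: 4
Result: 4


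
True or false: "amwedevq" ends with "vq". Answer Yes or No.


Input string: 'amwedevq'
Suffix to check: 'vq'
Last 2 characters of input: 'vq'
Match: True
Result: Yes


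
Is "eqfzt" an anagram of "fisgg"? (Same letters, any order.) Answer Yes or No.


String 1: 'fisgg' -> sorted: 'fggis'
String 2: 'eqfzt' -> sorted: 'efqtz'
Compare sorted forms: 'fggis' != 'efqtz'
Anagram: No


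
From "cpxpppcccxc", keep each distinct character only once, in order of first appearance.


Input: 'cpxpppcccxc'
Operation: keep first occurrence of each character
Scan: s[0]='c' new -> keep; s[1]='p' new -> keep; s[2]='x' new -> keep; s[3]='p' seen -> skip; s[4]='p' seen -> skip; s[5]='p' seen -> skip; s[6]='c' seen -> skip; s[7]='c' seen -> skip; s[8]='c' seen -> skip; s[9]='x' seen -> skip; s[10]='c' seen -> skip
Result: cpx


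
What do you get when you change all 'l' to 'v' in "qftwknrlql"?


Input string: 'qftwknrlql'
Operation: replace 'l' with 'v'
Positions of 'l': 7, 9
After replacement: qftwknrvqv


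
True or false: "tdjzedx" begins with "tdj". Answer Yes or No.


Input string: 'tdjzedx'
Prefix to check: 'tdj'
First 3 characters of input: 'tdj'
Match: True
Result: Yes


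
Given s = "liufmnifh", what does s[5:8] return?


Input string: 'liufmnifh'
Operation: slice [5:8]
Extract characters: s[5]='n', s[6]='i', s[7]='f'
Result: nif


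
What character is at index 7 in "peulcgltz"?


Input string: 'peulcgltz'
Operation: get character at index 7
Index mapping: s[0]='p', s[1]='e', s[2]='u', s[3]='l', s[4]='c', s[5]='g', s[6]='l', s[7]='t'
Result: 't'


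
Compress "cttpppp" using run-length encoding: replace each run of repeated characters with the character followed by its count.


Input: 'cttpppp'
Operation: identify consecutive runs
Runs: 'c' -> c1, 'tt' -> t2, 'pppp' -> p4
Encoded: c1t2p4


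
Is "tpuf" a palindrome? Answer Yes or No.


Input string: 'tpuf'
Reversed: 'fupt'
Compare pairs: s[0]='t' vs s[3]='f' (mismatch), s[1]='p' vs s[2]='u' (mismatch)
Palindrome: No


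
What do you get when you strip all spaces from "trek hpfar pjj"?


Input string: 'trek hpfar pjj'
Operation: remove all spaces
Words: 'trek', 'hpfar', 'pjj'
Join without spaces: trekhpfarpjj


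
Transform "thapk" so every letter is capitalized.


Input string: 'thapk'
Operation: convert each letter to uppercase
Mapping: 't'->'T', 'h'->'H', 'a'->'A', 'p'->'P', 'k'->'K'
Result: THAPK


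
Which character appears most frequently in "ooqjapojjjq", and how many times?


Input: 'ooqjapojjjq'
Operation: tally each character
Counts: 'a':1, 'j':4, 'o':3, 'p':1, 'q':2
Maximum: 'j' appears 4 times


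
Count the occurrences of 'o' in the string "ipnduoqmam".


Input string: 'ipnduoqmam'
Target character: 'o'
Scan each position: s[5]='o'
Matches found at indices: 5
Total: 1


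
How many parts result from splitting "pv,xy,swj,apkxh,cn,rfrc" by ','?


Input string: 'pv,xy,swj,apkxh,cn,rfrc'
Delimiter: ','
Split result: 'pv', 'xy', 'swj', 'apkxh', 'cn', 'rfrc'
Number of parts: 6


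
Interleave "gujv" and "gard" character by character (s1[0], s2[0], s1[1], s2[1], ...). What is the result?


String 1: 'gujv'
String 2: 'gard'
Operation: alternate characters
Pairs: 'g'+'g', 'u'+'a', 'j'+'r', 'v'+'d'
Result: gguajrvd


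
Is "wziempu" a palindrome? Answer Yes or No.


Input string: 'wziempu'
Reversed: 'upmeizw'
Compare pairs: s[0]='w' vs s[6]='u' (mismatch), s[1]='z' vs s[5]='p' (mismatch), s[2]='i' vs s[4]='m' (mismatch)
Palindrome: No


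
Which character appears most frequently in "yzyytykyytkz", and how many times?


Input: 'yzyytykyytkz'
Operation: tally each character
Counts: 'k':2, 't':2, 'y':6, 'z':2
Maximum: 'y' appears 6 times


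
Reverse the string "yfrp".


Input string: 'yfrp'
Operation: reverse character order
Original order: 'y' -> 'f' -> 'r' -> 'p'
Reversed order: 'p' -> 'r' -> 'f' -> 'y'
Result: prfy


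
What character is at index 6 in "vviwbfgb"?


Input string: 'vviwbfgb'
Operation: get character at index 6
Index mapping: s[0]='v', s[1]='v', s[2]='i', s[3]='w', s[4]='b', s[5]='f', s[6]='g'
Result: 'g'


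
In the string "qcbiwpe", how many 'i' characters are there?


Input string: 'qcbiwpe'
Target character: 'i'
Scan each position: s[3]='i'
Matches found at indices: 3
Total: 1


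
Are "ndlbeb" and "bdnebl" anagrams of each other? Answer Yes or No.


String 1: 'ndlbeb' -> sorted: 'bbdeln'
String 2: 'bdnebl' -> sorted: 'bbdeln'
Compare sorted forms: 'bbdeln' == 'bbdeln'
Anagram: Yes


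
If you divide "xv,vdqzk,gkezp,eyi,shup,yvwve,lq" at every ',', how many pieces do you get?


Input string: 'xv,vdqzk,gkezp,eyi,shup,yvwve,lq'
Delimiter: ','
Split result: 'xv', 'vdqzk', 'gkezp', 'eyi', 'shup', 'yvwve', 'lq'
Number of parts: 7


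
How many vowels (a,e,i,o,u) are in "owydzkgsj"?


Input string: 'owydzkgsj'
Operation: count vowels (a, e, i, o, u)
Scan: s[0]='o' (vowel), s[1]='w', s[2]='y', s[3]='d', s[4]='z', s[5]='k', s[6]='g', s[7]='s', s[8]='j'
Vowels found: 1
Result: 1


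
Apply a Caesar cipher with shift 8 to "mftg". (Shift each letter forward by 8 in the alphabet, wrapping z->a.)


Input: 'mftg', shift = 8
Operation: for each letter, (position + 8) mod 26
Mapping: 'm'(12+8=20)->'u', 'f'(5+8=13)->'n', 't'(19+8=27, 27 mod 26=1)->'b', 'g'(6+8=14)->'o'
Result: unbo


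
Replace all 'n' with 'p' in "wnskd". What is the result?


Input string: 'wnskd'
Operation: replace 'n' with 'p'
Positions of 'n': 1
After replacement: wpskd


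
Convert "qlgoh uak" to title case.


Input string: 'qlgoh uak'
Operation: capitalize first letter of each word
Word transformations: 'qlgoh'->'Qlgoh', 'uak'->'Uak'
Result: Qlgoh Uak


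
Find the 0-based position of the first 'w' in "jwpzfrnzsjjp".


Input string: 'jwpzfrnzsjjp'
Target: 'w'
Scanning left to right: s[0]='j', s[1]='w'
First match at index: 1


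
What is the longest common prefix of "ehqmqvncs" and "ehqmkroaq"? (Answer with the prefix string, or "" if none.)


String 1: 'ehqmqvncs'
String 2: 'ehqmkroaq'
Compare position by position:
pos 0: 'e' vs 'e' match
pos 1: 'h' vs 'h' match
pos 2: 'q' vs 'q' match
pos 3: 'm' vs 'm' match
pos 4: 'q' vs 'k' differ -> stop
Longest common prefix: "ehqm" (length 4)


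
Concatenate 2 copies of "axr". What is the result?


Input string: 'axr'
Operation: repeat 2 times
Concatenation: 'axr' + 'axr'
Result: axraxr


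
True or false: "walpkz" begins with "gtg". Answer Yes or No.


Input string: 'walpkz'
Prefix to check: 'gtg'
First 3 characters of input: 'wal'
Match: False
Result: No


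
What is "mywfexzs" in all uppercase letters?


Input string: 'mywfexzs'
Operation: convert each letter to uppercase
Mapping: 'm'->'M', 'y'->'Y', 'w'->'W', 'f'->'F', 'e'->'E', 'x'->'X', 'z'->'Z', 's'->'S'
Result: MYWFEXZS


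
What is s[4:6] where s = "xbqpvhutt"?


Input string: 'xbqpvhutt'
Operation: slice [4:6]
Extract characters: s[4]='v', s[5]='h'
Result: vh


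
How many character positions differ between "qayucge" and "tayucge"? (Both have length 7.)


String 1: 'qayucge'
String 2: 'tayucge'
Compare each position: pos 0: 'q'!='t', pos 1: 'a'=='a', pos 2: 'y'=='y', pos 3: 'u'=='u', pos 4: 'c'=='c', pos 5: 'g'=='g', pos 6: 'e'=='e'
Differing positions: 1
Hamming distance: 1


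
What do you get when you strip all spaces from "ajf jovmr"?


Input string: 'ajf jovmr'
Operation: remove all spaces
Words: 'ajf', 'jovmr'
Join without spaces: ajfjovmr


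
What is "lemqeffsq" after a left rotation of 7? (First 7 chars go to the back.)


Input: 'lemqeffsq', shift = 7
Operation: split at index 7 and swap parts
Front part s[0:7] = 'lemqeff'
Back part s[7:] = 'sq'
Rotated = back + front = 'sq' + 'lemqeff'
Result: sqlemqeff


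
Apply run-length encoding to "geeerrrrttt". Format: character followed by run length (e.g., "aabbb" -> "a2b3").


Input: 'geeerrrrttt'
Operation: identify consecutive runs
Runs: 'g' -> g1, 'eee' -> e3, 'rrrr' -> r4, 'ttt' -> t3
Encoded: g1e3r4t3


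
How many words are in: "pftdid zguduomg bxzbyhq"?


Input string: 'pftdid zguduomg bxzbyhq'
Operation: split by spaces
Words found: 'pftdid', 'zguduomg', 'bxzbyhq'
Word count: 3


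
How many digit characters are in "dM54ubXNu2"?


Input string: 'dM54ubXNu2'
Operation: count digit characters (0-9)
Scan: 'd', 'M', '5'(digit), '4'(digit), 'u', 'b', 'X', 'N', 'u', '2'(digit)
Digits found: 3
Result: 3


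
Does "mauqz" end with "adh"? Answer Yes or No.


Input string: 'mauqz'
Suffix to check: 'adh'
Last 3 characters of input: 'uqz'
Match: False
Result: No


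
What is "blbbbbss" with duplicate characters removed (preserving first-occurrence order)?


Input: 'blbbbbss'
Operation: keep first occurrence of each character
Scan: s[0]='b' new -> keep; s[1]='l' new -> keep; s[2]='b' seen -> skip; s[3]='b' seen -> skip; s[4]='b' seen -> skip; s[5]='b' seen -> skip; s[6]='s' new -> keep; s[7]='s' seen -> skip
Result: bls


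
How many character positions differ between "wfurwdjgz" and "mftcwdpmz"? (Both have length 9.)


String 1: 'wfurwdjgz'
String 2: 'mftcwdpmz'
Compare each position: pos 0: 'w'!='m', pos 1: 'f'=='f', pos 2: 'u'!='t', pos 3: 'r'!='c', pos 4: 'w'=='w', pos 5: 'd'=='d', pos 6: 'j'!='p', pos 7: 'g'!='m', pos 8: 'z'=='z'
Differing positions: 5
Hamming distance: 5


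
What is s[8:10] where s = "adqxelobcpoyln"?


Input string: 'adqxelobcpoyln'
Operation: slice [8:10]
Extract characters: s[8]='c', s[9]='p'
Result: cp


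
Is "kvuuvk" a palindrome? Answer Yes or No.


Input string: 'kvuuvk'
Reversed: 'kvuuvk'
Compare pairs: s[0]='k' vs s[5]='k' (match), s[1]='v' vs s[4]='v' (match), s[2]='u' vs s[3]='u' (match)
Palindrome: Yes


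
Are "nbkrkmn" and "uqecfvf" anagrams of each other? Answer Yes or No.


String 1: 'nbkrkmn' -> sorted: 'bkkmnnr'
String 2: 'uqecfvf' -> sorted: 'ceffquv'
Compare sorted forms: 'bkkmnnr' != 'ceffquv'
Anagram: No


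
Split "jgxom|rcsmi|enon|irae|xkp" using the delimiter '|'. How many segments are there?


Input string: 'jgxom|rcsmi|enon|irae|xkp'
Delimiter: '|'
Split result: 'jgxom', 'rcsmi', 'enon', 'irae', 'xkp'
Number of parts: 5


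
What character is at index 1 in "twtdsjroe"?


Input string: 'twtdsjroe'
Operation: get character at index 1
Index mapping: s[0]='t', s[1]='w'
Result: 'w'


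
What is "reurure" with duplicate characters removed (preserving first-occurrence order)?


Input: 'reurure'
Operation: keep first occurrence of each character
Scan: s[0]='r' new -> keep; s[1]='e' new -> keep; s[2]='u' new -> keep; s[3]='r' seen -> skip; s[4]='u' seen -> skip; s[5]='r' seen -> skip; s[6]='e' seen -> skip
Result: reu


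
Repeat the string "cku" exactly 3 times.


Input string: 'cku'
Operation: repeat 3 times
Concatenation: 'cku' + 'cku' + 'cku'
Result: ckuckucku


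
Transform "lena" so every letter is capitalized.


Input string: 'lena'
Operation: convert each letter to uppercase
Mapping: 'l'->'L', 'e'->'E', 'n'->'N', 'a'->'A'
Result: LENA


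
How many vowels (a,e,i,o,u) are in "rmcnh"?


Input string: 'rmcnh'
Operation: count vowels (a, e, i, o, u)
Scan: s[0]='r', s[1]='m', s[2]='c', s[3]='n', s[4]='h'
Vowels found: 0
Result: 0


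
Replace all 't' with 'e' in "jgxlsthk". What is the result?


Input string: 'jgxlsthk'
Operation: replace 't' with 'e'
Positions of 't': 5
After replacement: jgxlsehk


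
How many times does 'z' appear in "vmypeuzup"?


Input string: 'vmypeuzup'
Target character: 'z'
Scan each position: s[6]='z'
Matches found at indices: 6
Total: 1


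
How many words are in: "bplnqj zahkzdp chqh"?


Input string: 'bplnqj zahkzdp chqh'
Operation: split by spaces
Words found: 'bplnqj', 'zahkzdp', 'chqh'
Word count: 3


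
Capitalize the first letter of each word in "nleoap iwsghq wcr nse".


Input string: 'nleoap iwsghq wcr nse'
Operation: capitalize first letter of each word
Word transformations: 'nleoap'->'Nleoap', 'iwsghq'->'Iwsghq', 'wcr'->'Wcr', 'nse'->'Nse'
Result: Nleoap Iwsghq Wcr Nse


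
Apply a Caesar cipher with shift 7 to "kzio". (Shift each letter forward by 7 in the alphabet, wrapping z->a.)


Input: 'kzio', shift = 7
Operation: for each letter, (position + 7) mod 26
Mapping: 'k'(10+7=17)->'r', 'z'(25+7=32, 32 mod 26=6)->'g', 'i'(8+7=15)->'p', 'o'(14+7=21)->'v'
Result: rgpv


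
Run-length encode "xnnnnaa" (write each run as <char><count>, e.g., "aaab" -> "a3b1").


Input: 'xnnnnaa'
Operation: identify consecutive runs
Runs: 'x' -> x1, 'nnnn' -> n4, 'aa' -> a2
Encoded: x1n4a2


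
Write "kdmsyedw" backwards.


Input string: 'kdmsyedw'
Operation: reverse character order
Original order: 'k' -> 'd' -> 'm' -> 's' -> 'y' -> 'e' -> 'd' -> 'w'
Reversed order: 'w' -> 'd' -> 'e' -> 'y' -> 's' -> 'm' -> 'd' -> 'k'
Result: wdeysmdk


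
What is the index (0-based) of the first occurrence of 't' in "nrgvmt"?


Input string: 'nrgvmt'
Target: 't'
Scanning left to right: s[0]='n', s[1]='r', s[2]='g', s[3]='v', s[4]='m', s[5]='t'
First match at index: 5


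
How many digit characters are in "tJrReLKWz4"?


Input string: 'tJrReLKWz4'
Operation: count digit characters (0-9)
Scan: 't', 'J', 'r', 'R', 'e', 'L', 'K', 'W', 'z', '4'(digit)
Digits found: 1
Result: 1


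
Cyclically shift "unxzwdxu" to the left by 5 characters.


Input: 'unxzwdxu', shift = 5
Operation: split at index 5 and swap parts
Front part s[0:5] = 'unxzw'
Back part s[5:] = 'dxu'
Rotated = back + front = 'dxu' + 'unxzw'
Result: dxuunxzw


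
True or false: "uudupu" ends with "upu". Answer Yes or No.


Input string: 'uudupu'
Suffix to check: 'upu'
Last 3 characters of input: 'upu'
Match: True
Result: Yes


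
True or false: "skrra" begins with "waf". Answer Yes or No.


Input string: 'skrra'
Prefix to check: 'waf'
First 3 characters of input: 'skr'
Match: False
Result: No


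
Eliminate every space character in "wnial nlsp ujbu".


Input string: 'wnial nlsp ujbu'
Operation: remove all spaces
Words: 'wnial', 'nlsp', 'ujbu'
Join without spaces: wnialnlspujbu


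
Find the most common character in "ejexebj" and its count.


Input: 'ejexebj'
Operation: tally each character
Counts: 'b':1, 'e':3, 'j':2, 'x':1
Maximum: 'e' appears 3 times


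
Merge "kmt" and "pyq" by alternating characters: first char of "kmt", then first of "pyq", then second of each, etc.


String 1: 'kmt'
String 2: 'pyq'
Operation: alternate characters
Pairs: 'k'+'p', 'm'+'y', 't'+'q'
Result: kpmytq


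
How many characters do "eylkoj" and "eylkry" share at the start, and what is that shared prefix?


String 1: 'eylkoj'
String 2: 'eylkry'
Compare position by position:
pos 0: 'e' vs 'e' match
pos 1: 'y' vs 'y' match
pos 2: 'l' vs 'l' match
pos 3: 'k' vs 'k' match
pos 4: 'o' vs 'r' differ -> stop
Longest common prefix: "eylk" (length 4)


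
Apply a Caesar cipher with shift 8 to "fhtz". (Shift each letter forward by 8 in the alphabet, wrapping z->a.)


Input: 'fhtz', shift = 8
Operation: for each letter, (position + 8) mod 26
Mapping: 'f'(5+8=13)->'n', 'h'(7+8=15)->'p', 't'(19+8=27, 27 mod 26=1)->'b', 'z'(25+8=33, 33 mod 26=7)->'h'
Result: npbh


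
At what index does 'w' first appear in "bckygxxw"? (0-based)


Input string: 'bckygxxw'
Target: 'w'
Scanning left to right: s[0]='b', s[1]='c', s[2]='k', s[3]='y', s[4]='g', s[5]='x', s[6]='x', s[7]='w'
First match at index: 7


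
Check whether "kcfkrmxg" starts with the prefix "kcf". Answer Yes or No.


Input string: 'kcfkrmxg'
Prefix to check: 'kcf'
First 3 characters of input: 'kcf'
Match: True
Result: Yes


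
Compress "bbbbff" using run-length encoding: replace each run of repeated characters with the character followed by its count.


Input: 'bbbbff'
Operation: identify consecutive runs
Runs: 'bbbb' -> b4, 'ff' -> f2
Encoded: b4f2


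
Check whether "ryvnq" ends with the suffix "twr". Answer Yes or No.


Input string: 'ryvnq'
Suffix to check: 'twr'
Last 3 characters of input: 'vnq'
Match: False
Result: No


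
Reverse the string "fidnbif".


Input string: 'fidnbif'
Operation: reverse character order
Original order: 'f' -> 'i' -> 'd' -> 'n' -> 'b' -> 'i' -> 'f'
Reversed order: 'f' -> 'i' -> 'b' -> 'n' -> 'd' -> 'i' -> 'f'
Result: fibndif


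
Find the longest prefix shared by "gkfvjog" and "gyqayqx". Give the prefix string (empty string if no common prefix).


String 1: 'gkfvjog'
String 2: 'gyqayqx'
Compare position by position:
pos 0: 'g' vs 'g' match
pos 1: 'k' vs 'y' differ -> stop
Longest common prefix: "g" (length 1)


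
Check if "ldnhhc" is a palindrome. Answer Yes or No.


Input string: 'ldnhhc'
Reversed: 'chhndl'
Compare pairs: s[0]='l' vs s[5]='c' (mismatch), s[1]='d' vs s[4]='h' (mismatch), s[2]='n' vs s[3]='h' (mismatch)
Palindrome: No


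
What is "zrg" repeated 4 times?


Input string: 'zrg'
Operation: repeat 4 times
Concatenation: 'zrg' + 'zrg' + 'zrg' + 'zrg'
Result: zrgzrgzrgzrg


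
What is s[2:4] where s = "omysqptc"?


Input string: 'omysqptc'
Operation: slice [2:4]
Extract characters: s[2]='y', s[3]='s'
Result: ys


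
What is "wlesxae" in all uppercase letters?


Input string: 'wlesxae'
Operation: convert each letter to uppercase
Mapping: 'w'->'W', 'l'->'L', 'e'->'E', 's'->'S', 'x'->'X', 'a'->'A', 'e'->'E'
Result: WLESXAE


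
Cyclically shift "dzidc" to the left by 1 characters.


Input: 'dzidc', shift = 1
Operation: split at index 1 and swap parts
Front part s[0:1] = 'd'
Back part s[1:] = 'zidc'
Rotated = back + front = 'zidc' + 'd'
Result: zidcd


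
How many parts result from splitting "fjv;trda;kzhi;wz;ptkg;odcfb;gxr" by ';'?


Input string: 'fjv;trda;kzhi;wz;ptkg;odcfb;gxr'
Delimiter: ';'
Split result: 'fjv', 'trda', 'kzhi', 'wz', 'ptkg', 'odcfb', 'gxr'
Number of parts: 7


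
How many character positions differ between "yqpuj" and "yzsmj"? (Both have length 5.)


String 1: 'yqpuj'
String 2: 'yzsmj'
Compare each position: pos 0: 'y'=='y', pos 1: 'q'!='z', pos 2: 'p'!='s', pos 3: 'u'!='m', pos 4: 'j'=='j'
Differing positions: 3
Hamming distance: 3


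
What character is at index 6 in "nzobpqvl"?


Input string: 'nzobpqvl'
Operation: get character at index 6
Index mapping: s[0]='n', s[1]='z', s[2]='o', s[3]='b', s[4]='p', s[5]='q', s[6]='v'
Result: 'v'


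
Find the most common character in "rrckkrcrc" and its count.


Input: 'rrckkrcrc'
Operation: tally each character
Counts: 'c':3, 'k':2, 'r':4
Maximum: 'r' appears 4 times


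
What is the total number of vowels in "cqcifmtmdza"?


Input string: 'cqcifmtmdza'
Operation: count vowels (a, e, i, o, u)
Scan: s[0]='c', s[1]='q', s[2]='c', s[3]='i' (vowel), s[4]='f', s[5]='m', s[6]='t', s[7]='m', s[8]='d', s[9]='z', s[10]='a' (vowel)
Vowels found: 2
Result: 2


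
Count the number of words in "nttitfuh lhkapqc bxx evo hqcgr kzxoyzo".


Input string: 'nttitfuh lhkapqc bxx evo hqcgr kzxoyzo'
Operation: split by spaces
Words found: 'nttitfuh', 'lhkapqc', 'bxx', 'evo', 'hqcgr', 'kzxoyzo'
Word count: 6


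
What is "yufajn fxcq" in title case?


Input string: 'yufajn fxcq'
Operation: capitalize first letter of each word
Word transformations: 'yufajn'->'Yufajn', 'fxcq'->'Fxcq'
Result: Yufajn Fxcq


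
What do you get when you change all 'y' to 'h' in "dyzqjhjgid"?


Input string: 'dyzqjhjgid'
Operation: replace 'y' with 'h'
Positions of 'y': 1
After replacement: dhzqjhjgid


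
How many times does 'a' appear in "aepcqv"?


Input string: 'aepcqv'
Target character: 'a'
Scan each position: s[0]='a'
Matches found at indices: 0
Total: 1


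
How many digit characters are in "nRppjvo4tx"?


Input string: 'nRppjvo4tx'
Operation: count digit characters (0-9)
Scan: 'n', 'R', 'p', 'p', 'j', 'v', 'o', '4'(digit), 't', 'x'
Digits found: 1
Result: 1


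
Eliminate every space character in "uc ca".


Input string: 'uc ca'
Operation: remove all spaces
Words: 'uc', 'ca'
Join without spaces: ucca


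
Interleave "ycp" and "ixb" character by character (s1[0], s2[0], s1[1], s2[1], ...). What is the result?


String 1: 'ycp'
String 2: 'ixb'
Operation: alternate characters
Pairs: 'y'+'i', 'c'+'x', 'p'+'b'
Result: yicxpb


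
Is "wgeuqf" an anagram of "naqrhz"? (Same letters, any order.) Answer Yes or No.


String 1: 'naqrhz' -> sorted: 'ahnqrz'
String 2: 'wgeuqf' -> sorted: 'efgquw'
Compare sorted forms: 'ahnqrz' != 'efgquw'
Anagram: No


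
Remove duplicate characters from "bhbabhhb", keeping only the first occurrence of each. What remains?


Input: 'bhbabhhb'
Operation: keep first occurrence of each character
Scan: s[0]='b' new -> keep; s[1]='h' new -> keep; s[2]='b' seen -> skip; s[3]='a' new -> keep; s[4]='b' seen -> skip; s[5]='h' seen -> skip; s[6]='h' seen -> skip; s[7]='b' seen -> skip
Result: bha


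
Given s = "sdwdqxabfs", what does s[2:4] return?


Input string: 'sdwdqxabfs'
Operation: slice [2:4]
Extract characters: s[2]='w', s[3]='d'
Result: wd


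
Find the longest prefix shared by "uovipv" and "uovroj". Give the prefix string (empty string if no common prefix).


String 1: 'uovipv'
String 2: 'uovroj'
Compare position by position:
pos 0: 'u' vs 'u' match
pos 1: 'o' vs 'o' match
pos 2: 'v' vs 'v' match
pos 3: 'i' vs 'r' differ -> stop
Longest common prefix: "uov" (length 3)


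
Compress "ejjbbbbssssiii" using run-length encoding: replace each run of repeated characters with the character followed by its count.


Input: 'ejjbbbbssssiii'
Operation: identify consecutive runs
Runs: 'e' -> e1, 'jj' -> j2, 'bbbb' -> b4, 'ssss' -> s4, 'iii' -> i3
Encoded: e1j2b4s4i3


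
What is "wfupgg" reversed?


Input string: 'wfupgg'
Operation: reverse character order
Original order: 'w' -> 'f' -> 'u' -> 'p' -> 'g' -> 'g'
Reversed order: 'g' -> 'g' -> 'p' -> 'u' -> 'f' -> 'w'
Result: ggpufw


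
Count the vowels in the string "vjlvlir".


Input string: 'vjlvlir'
Operation: count vowels (a, e, i, o, u)
Scan: s[0]='v', s[1]='j', s[2]='l', s[3]='v', s[4]='l', s[5]='i' (vowel), s[6]='r'
Vowels found: 1
Result: 1


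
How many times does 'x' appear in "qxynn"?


Input string: 'qxynn'
Target character: 'x'
Scan each position: s[1]='x'
Matches found at indices: 1
Total: 1


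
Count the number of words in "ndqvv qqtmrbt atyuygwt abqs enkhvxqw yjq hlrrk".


Input string: 'ndqvv qqtmrbt atyuygwt abqs enkhvxqw yjq hlrrk'
Operation: split by spaces
Words found: 'ndqvv', 'qqtmrbt', 'atyuygwt', 'abqs', 'enkhvxqw', 'yjq', 'hlrrk'
Word count: 7


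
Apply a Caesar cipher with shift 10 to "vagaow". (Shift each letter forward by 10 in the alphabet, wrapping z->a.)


Input: 'vagaow', shift = 10
Operation: for each letter, (position + 10) mod 26
Mapping: 'v'(21+10=31, 31 mod 26=5)->'f', 'a'(0+10=10)->'k', 'g'(6+10=16)->'q', 'a'(0+10=10)->'k', 'o'(14+10=24)->'y', 'w'(22+10=32, 32 mod 26=6)->'g'
Result: fkqkyg


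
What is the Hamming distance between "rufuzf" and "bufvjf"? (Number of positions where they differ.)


String 1: 'rufuzf'
String 2: 'bufvjf'
Compare each position: pos 0: 'r'!='b', pos 1: 'u'=='u', pos 2: 'f'=='f', pos 3: 'u'!='v', pos 4: 'z'!='j', pos 5: 'f'=='f'
Differing positions: 3
Hamming distance: 3


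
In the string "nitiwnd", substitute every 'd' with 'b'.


Input string: 'nitiwnd'
Operation: replace 'd' with 'b'
Positions of 'd': 6
After replacement: nitiwnb


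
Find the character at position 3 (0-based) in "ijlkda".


Input string: 'ijlkda'
Operation: get character at index 3
Index mapping: s[0]='i', s[1]='j', s[2]='l', s[3]='k'
Result: 'k'


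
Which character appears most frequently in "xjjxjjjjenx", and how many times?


Input: 'xjjxjjjjenx'
Operation: tally each character
Counts: 'e':1, 'j':6, 'n':1, 'x':3
Maximum: 'j' appears 6 times


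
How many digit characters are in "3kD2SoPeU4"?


Input string: '3kD2SoPeU4'
Operation: count digit characters (0-9)
Scan: '3'(digit), 'k', 'D', '2'(digit), 'S', 'o', 'P', 'e', 'U', '4'(digit)
Digits found: 3
Result: 3


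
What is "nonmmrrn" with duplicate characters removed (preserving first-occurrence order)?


Input: 'nonmmrrn'
Operation: keep first occurrence of each character
Scan: s[0]='n' new -> keep; s[1]='o' new -> keep; s[2]='n' seen -> skip; s[3]='m' new -> keep; s[4]='m' seen -> skip; s[5]='r' new -> keep; s[6]='r' seen -> skip; s[7]='n' seen -> skip
Result: nomr


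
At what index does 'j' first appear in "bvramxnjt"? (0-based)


Input string: 'bvramxnjt'
Target: 'j'
Scanning left to right: s[0]='b', s[1]='v', s[2]='r', s[3]='a', s[4]='m', s[5]='x', s[6]='n', s[7]='j'
First match at index: 7


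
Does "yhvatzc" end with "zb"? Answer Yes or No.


Input string: 'yhvatzc'
Suffix to check: 'zb'
Last 2 characters of input: 'zc'
Match: False
Result: No


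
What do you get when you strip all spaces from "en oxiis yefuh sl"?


Input string: 'en oxiis yefuh sl'
Operation: remove all spaces
Words: 'en', 'oxiis', 'yefuh', 'sl'
Join without spaces: enoxiisyefuhsl


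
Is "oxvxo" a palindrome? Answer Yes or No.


Input string: 'oxvxo'
Reversed: 'oxvxo'
Compare pairs: s[0]='o' vs s[4]='o' (match), s[1]='x' vs s[3]='x' (match)
Palindrome: Yes


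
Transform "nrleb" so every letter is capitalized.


Input string: 'nrleb'
Operation: convert each letter to uppercase
Mapping: 'n'->'N', 'r'->'R', 'l'->'L', 'e'->'E', 'b'->'B'
Result: NRLEB


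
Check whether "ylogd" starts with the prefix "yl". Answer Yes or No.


Input string: 'ylogd'
Prefix to check: 'yl'
First 2 characters of input: 'yl'
Match: True
Result: Yes


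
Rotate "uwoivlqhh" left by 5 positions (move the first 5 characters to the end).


Input: 'uwoivlqhh', shift = 5
Operation: split at index 5 and swap parts
Front part s[0:5] = 'uwoiv'
Back part s[5:] = 'lqhh'
Rotated = back + front = 'lqhh' + 'uwoiv'
Result: lqhhuwoiv


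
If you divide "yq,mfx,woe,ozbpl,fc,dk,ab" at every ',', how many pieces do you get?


Input string: 'yq,mfx,woe,ozbpl,fc,dk,ab'
Delimiter: ','
Split result: 'yq', 'mfx', 'woe', 'ozbpl', 'fc', 'dk', 'ab'
Number of parts: 7


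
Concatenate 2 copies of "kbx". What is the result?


Input string: 'kbx'
Operation: repeat 2 times
Concatenation: 'kbx' + 'kbx'
Result: kbxkbx


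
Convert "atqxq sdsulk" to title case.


Input string: 'atqxq sdsulk'
Operation: capitalize first letter of each word
Word transformations: 'atqxq'->'Atqxq', 'sdsulk'->'Sdsulk'
Result: Atqxq Sdsulk


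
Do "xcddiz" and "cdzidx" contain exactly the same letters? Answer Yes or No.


String 1: 'xcddiz' -> sorted: 'cddixz'
String 2: 'cdzidx' -> sorted: 'cddixz'
Compare sorted forms: 'cddixz' == 'cddixz'
Anagram: Yes


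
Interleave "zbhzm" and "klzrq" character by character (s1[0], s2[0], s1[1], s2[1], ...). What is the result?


String 1: 'zbhzm'
String 2: 'klzrq'
Operation: alternate characters
Pairs: 'z'+'k', 'b'+'l', 'h'+'z', 'z'+'r', 'm'+'q'
Result: zkblhzzrmq


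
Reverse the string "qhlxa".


Input string: 'qhlxa'
Operation: reverse character order
Original order: 'q' -> 'h' -> 'l' -> 'x' -> 'a'
Reversed order: 'a' -> 'x' -> 'l' -> 'h' -> 'q'
Result: axlhq


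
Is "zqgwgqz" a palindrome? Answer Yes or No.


Input string: 'zqgwgqz'
Reversed: 'zqgwgqz'
Compare pairs: s[0]='z' vs s[6]='z' (match), s[1]='q' vs s[5]='q' (match), s[2]='g' vs s[4]='g' (match)
Palindrome: Yes


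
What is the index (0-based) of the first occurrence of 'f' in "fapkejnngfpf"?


Input string: 'fapkejnngfpf'
Target: 'f'
Scanning left to right: s[0]='f'
First match at index: 0
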